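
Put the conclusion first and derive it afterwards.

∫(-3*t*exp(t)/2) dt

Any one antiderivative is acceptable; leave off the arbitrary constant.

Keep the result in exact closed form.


The answer is -3*t*exp(t)/2 + 3*exp(t)/2.
Step 1. Integrate ∫(-3*t*exp(t)/2) dt by parts with u = t, dv = (-3*exp(t)/2) dt, so v = -3*exp(t)/2: now -3*t*exp(t)/2 + ∫(3*exp(t)/2) dt.
Step 2. Evaluate the standard form: now -3*t*exp(t)/2 + 3*exp(t)/2.
Answer: -3*t*exp(t)/2 + 3*exp(t)/2.


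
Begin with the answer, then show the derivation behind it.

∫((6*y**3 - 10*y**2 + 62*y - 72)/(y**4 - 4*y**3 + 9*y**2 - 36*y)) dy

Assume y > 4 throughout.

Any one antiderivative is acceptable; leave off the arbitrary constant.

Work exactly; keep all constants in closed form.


The answer is 2*log(y) + 4*log(y - 4) - 2*atan(y/3)/3.
Step 1. Decompose ∫((6*y**3 - 10*y**2 + 62*y - 72)/(y**4 - 4*y**3 + 9*y**2 - 36*y)) dy by partial fractions, (6*y**3 - 10*y**2 + 62*y - 72)/(y**4 - 4*y**3 + 9*y**2 - 36*y) = -2/(y**2 + 9) + 4/(y - 4) + 2/y: now ∫(2/y) dy + ∫(4/(y - 4)) dy + ∫(-2/(y**2 + 9)) dy.
Step 2. Evaluate the standard form [assuming y > 0]: now 2*log(y) + ∫(4/(y - 4)) dy + ∫(-2/(y**2 + 9)) dy.
Step 3. Evaluate the standard form [assuming y > 4]: now 2*log(y) + 4*log(y - 4) + ∫(-2/(y**2 + 9)) dy.
Step 4. Evaluate the standard form: now 2*log(y) + 4*log(y - 4) - 2*atan(y/3)/3.
Answer: 2*log(y) + 4*log(y - 4) - 2*atan(y/3)/3.


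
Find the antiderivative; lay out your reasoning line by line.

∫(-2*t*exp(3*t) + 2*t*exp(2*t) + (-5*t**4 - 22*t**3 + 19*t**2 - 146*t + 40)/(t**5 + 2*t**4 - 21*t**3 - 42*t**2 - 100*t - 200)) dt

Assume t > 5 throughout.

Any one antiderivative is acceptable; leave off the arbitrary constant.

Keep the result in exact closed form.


Step 1. Rewrite: now ∫(2*t*exp(2*t)) dt + ∫(-2*t*exp(3*t)) dt + ∫((-5*t**4 - 22*t**3 + 19*t**2 - 146*t + 40)/(t**5 + 2*t**4 - 21*t**3 - 42*t**2 - 100*t - 200)) dt.
Step 2. Decompose ∫((-5*t**4 - 22*t**3 + 19*t**2 - 146*t + 40)/(t**5 + 2*t**4 - 21*t**3 - 42*t**2 - 100*t - 200)) dt by partial fractions, (-5*t**4 - 22*t**3 + 19*t**2 - 146*t + 40)/(t**5 + 2*t**4 - 21*t**3 - 42*t**2 - 100*t - 200) = 2/(t**2 + 4) + 1/(t + 5) - 3/(t + 2) - 3/(t - 5): now ∫(2*t*exp(2*t)) dt + ∫(-2*t*exp(3*t)) dt + ∫(-3/(t - 5)) dt + ∫(-3/(t + 2)) dt + ∫(1/(t + 5)) dt + ∫(2/(t**2 + 4)) dt.
Step 3. Evaluate the standard form [assuming t > -5]: now log(t + 5) + ∫(2*t*exp(2*t)) dt + ∫(-2*t*exp(3*t)) dt + ∫(-3/(t - 5)) dt + ∫(-3/(t + 2)) dt + ∫(2/(t**2 + 4)) dt.
Step 4. Evaluate the standard form [assuming t > -2]: now -3*log(t + 2) + log(t + 5) + ∫(2*t*exp(2*t)) dt + ∫(-2*t*exp(3*t)) dt + ∫(-3/(t - 5)) dt + ∫(2/(t**2 + 4)) dt.
Step 5. Evaluate the standard form [assuming t > 5]: now -3*log(t - 5) - 3*log(t + 2) + log(t + 5) + ∫(2*t*exp(2*t)) dt + ∫(-2*t*exp(3*t)) dt + ∫(2/(t**2 + 4)) dt.
Step 6. Evaluate the standard form: now -3*log(t - 5) - 3*log(t + 2) + log(t + 5) + atan(t/2) + ∫(2*t*exp(2*t)) dt + ∫(-2*t*exp(3*t)) dt.
Step 7. Integrate ∫(2*t*exp(2*t)) dt by parts with u = t, dv = (2*exp(2*t)) dt, so v = exp(2*t): now t*exp(2*t) - 3*log(t - 5) - 3*log(t + 2) + log(t + 5) + atan(t/2) + ∫(-2*t*exp(3*t)) dt + ∫(-exp(2*t)) dt.
Step 8. Evaluate the standard form: now t*exp(2*t) - exp(2*t)/2 - 3*log(t - 5) - 3*log(t + 2) + log(t + 5) + atan(t/2) + ∫(-2*t*exp(3*t)) dt.
Step 9. Integrate ∫(-2*t*exp(3*t)) dt by parts with u = t, dv = (-2*exp(3*t)) dt, so v = -2*exp(3*t)/3: now -2*t*exp(3*t)/3 + t*exp(2*t) - exp(2*t)/2 - 3*log(t - 5) - 3*log(t + 2) + log(t + 5) + atan(t/2) + ∫(2*exp(3*t)/3) dt.
Step 10. Evaluate the standard form: now -2*t*exp(3*t)/3 + t*exp(2*t) + 2*exp(3*t)/9 - exp(2*t)/2 - 3*log(t - 5) - 3*log(t + 2) + log(t + 5) + atan(t/2).
Answer: -2*t*exp(3*t)/3 + t*exp(2*t) + 2*exp(3*t)/9 - exp(2*t)/2 - 3*log(t - 5) - 3*log(t + 2) + log(t + 5) + atan(t/2).


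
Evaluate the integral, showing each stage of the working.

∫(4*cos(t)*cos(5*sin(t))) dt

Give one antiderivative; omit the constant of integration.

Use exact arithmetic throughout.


Step 1. Substitute u = sin(t), turning ∫(4*cos(t)*cos(5*sin(t))) dt into ∫(4*cos(5*u)) du: now ∫(4*cos(5*u)) du.
Step 2. Evaluate the standard form: now 4*sin(5*u)/5.
Step 3. Substitute back u = sin(t): now 4*sin(5*sin(t))/5.
Answer: 4*sin(5*sin(t))/5.


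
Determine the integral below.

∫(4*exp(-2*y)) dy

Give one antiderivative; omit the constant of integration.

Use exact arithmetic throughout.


Answer: -2*exp(-2*y).


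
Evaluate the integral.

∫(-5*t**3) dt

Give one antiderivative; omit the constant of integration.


Answer: -5*t**4/4.


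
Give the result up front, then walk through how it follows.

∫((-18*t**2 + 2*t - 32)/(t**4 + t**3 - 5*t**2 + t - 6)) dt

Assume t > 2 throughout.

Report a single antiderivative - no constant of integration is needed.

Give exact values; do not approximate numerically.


The answer is -4*log(t - 2) + 4*log(t + 3) + 2*atan(t).
Step 1. Decompose ∫((-18*t**2 + 2*t - 32)/(t**4 + t**3 - 5*t**2 + t - 6)) dt by partial fractions, (-18*t**2 + 2*t - 32)/(t**4 + t**3 - 5*t**2 + t - 6) = 2/(t**2 + 1) + 4/(t + 3) - 4/(t - 2): now ∫(-4/(t - 2)) dt + ∫(4/(t + 3)) dt + ∫(2/(t**2 + 1)) dt.
Step 2. Evaluate the standard form [assuming t > -3]: now 4*log(t + 3) + ∫(-4/(t - 2)) dt + ∫(2/(t**2 + 1)) dt.
Step 3. Evaluate the standard form [assuming t > 2]: now -4*log(t - 2) + 4*log(t + 3) + ∫(2/(t**2 + 1)) dt.
Step 4. Evaluate the standard form: now -4*log(t - 2) + 4*log(t + 3) + 2*atan(t).
Answer: -4*log(t - 2) + 4*log(t + 3) + 2*atan(t).


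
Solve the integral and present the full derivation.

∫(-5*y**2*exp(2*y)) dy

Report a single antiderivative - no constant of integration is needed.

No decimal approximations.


Step 1. Integrate ∫(-5*y**2*exp(2*y)) dy by parts with u = y**2, dv = (-5*exp(2*y)) dy, so v = -5*exp(2*y)/2: now -5*y**2*exp(2*y)/2 + ∫(5*y*exp(2*y)) dy.
Step 2. Integrate ∫(5*y*exp(2*y)) dy by parts with u = y, dv = (5*exp(2*y)) dy, so v = 5*exp(2*y)/2: now -5*y**2*exp(2*y)/2 + 5*y*exp(2*y)/2 + ∫(-5*exp(2*y)/2) dy.
Step 3. Evaluate the standard form: now -5*y**2*exp(2*y)/2 + 5*y*exp(2*y)/2 - 5*exp(2*y)/4.
Answer: -5*y**2*exp(2*y)/2 + 5*y*exp(2*y)/2 - 5*exp(2*y)/4.


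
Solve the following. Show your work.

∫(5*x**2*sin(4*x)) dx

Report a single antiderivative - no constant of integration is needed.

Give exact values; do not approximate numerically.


Step 1. Integrate ∫(5*x**2*sin(4*x)) dx by parts with u = x**2, dv = (5*sin(4*x)) dx, so v = -5*cos(4*x)/4: now -5*x**2*cos(4*x)/4 + ∫(5*x*cos(4*x)/2) dx.
Step 2. Integrate ∫(5*x*cos(4*x)/2) dx by parts with u = x, dv = (5*cos(4*x)/2) dx, so v = 5*sin(4*x)/8: now -5*x**2*cos(4*x)/4 + 5*x*sin(4*x)/8 + ∫(-5*sin(4*x)/8) dx.
Step 3. Evaluate the standard form: now -5*x**2*cos(4*x)/4 + 5*x*sin(4*x)/8 + 5*cos(4*x)/32.
Answer: -5*x**2*cos(4*x)/4 + 5*x*sin(4*x)/8 + 5*cos(4*x)/32.


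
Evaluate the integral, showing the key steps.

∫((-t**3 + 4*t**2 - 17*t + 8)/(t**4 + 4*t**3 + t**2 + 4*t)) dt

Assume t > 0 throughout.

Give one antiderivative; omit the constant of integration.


Step 1. Decompose ∫((-t**3 + 4*t**2 - 17*t + 8)/(t**4 + 4*t**3 + t**2 + 4*t)) dt by partial fractions, (-t**3 + 4*t**2 - 17*t + 8)/(t**4 + 4*t**3 + t**2 + 4*t) = -4/(t**2 + 1) - 3/(t + 4) + 2/t: now ∫(2/t) dt + ∫(-3/(t + 4)) dt + ∫(-4/(t**2 + 1)) dt.
Step 2. Evaluate the standard form [assuming t > 0]: now 2*log(t) + ∫(-3/(t + 4)) dt + ∫(-4/(t**2 + 1)) dt.
Step 3. Evaluate the standard form [assuming t > -4]: now 2*log(t) - 3*log(t + 4) + ∫(-4/(t**2 + 1)) dt.
Step 4. Evaluate the standard form: now 2*log(t) - 3*log(t + 4) - 4*atan(t).
Answer: 2*log(t) - 3*log(t + 4) - 4*atan(t).


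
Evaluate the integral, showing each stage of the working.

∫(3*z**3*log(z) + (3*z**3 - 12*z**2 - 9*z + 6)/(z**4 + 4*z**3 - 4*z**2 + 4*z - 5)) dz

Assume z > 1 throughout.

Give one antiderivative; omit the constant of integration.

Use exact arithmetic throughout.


Step 1. Rewrite: now ∫(3*z**3*log(z)) dz + ∫((3*z**3 - 12*z**2 - 9*z + 6)/(z**4 + 4*z**3 - 4*z**2 + 4*z - 5)) dz.
Step 2. Integrate ∫(3*z**3*log(z)) dz by parts with u = log(z), dv = (3*z**3) dz, so v = 3*z**4/4 [assuming z > 0]: now 3*z**4*log(z)/4 + ∫(-3*z**3/4) dz + ∫((3*z**3 - 12*z**2 - 9*z + 6)/(z**4 + 4*z**3 - 4*z**2 + 4*z - 5)) dz.
Step 3. Evaluate the standard form: now 3*z**4*log(z)/4 - 3*z**4/16 + ∫((3*z**3 - 12*z**2 - 9*z + 6)/(z**4 + 4*z**3 - 4*z**2 + 4*z - 5)) dz.
Step 4. Decompose ∫((3*z**3 - 12*z**2 - 9*z + 6)/(z**4 + 4*z**3 - 4*z**2 + 4*z - 5)) dz by partial fractions, (3*z**3 - 12*z**2 - 9*z + 6)/(z**4 + 4*z**3 - 4*z**2 + 4*z - 5) = -3/(z**2 + 1) + 4/(z + 5) - 1/(z - 1): now 3*z**4*log(z)/4 - 3*z**4/16 + ∫(-1/(z - 1)) dz + ∫(4/(z + 5)) dz + ∫(-3/(z**2 + 1)) dz.
Step 5. Evaluate the standard form [assuming z > 1]: now 3*z**4*log(z)/4 - 3*z**4/16 - log(z - 1) + ∫(4/(z + 5)) dz + ∫(-3/(z**2 + 1)) dz.
Step 6. Evaluate the standard form [assuming z > -5]: now 3*z**4*log(z)/4 - 3*z**4/16 - log(z - 1) + 4*log(z + 5) + ∫(-3/(z**2 + 1)) dz.
Step 7. Evaluate the standard form: now 3*z**4*log(z)/4 - 3*z**4/16 - log(z - 1) + 4*log(z + 5) - 3*atan(z).
Answer: 3*z**4*log(z)/4 - 3*z**4/16 - log(z - 1) + 4*log(z + 5) - 3*atan(z).


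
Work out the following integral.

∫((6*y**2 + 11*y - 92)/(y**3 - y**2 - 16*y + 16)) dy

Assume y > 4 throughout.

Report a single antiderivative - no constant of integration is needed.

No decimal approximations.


Answer: 2*log(y - 4) + 5*log(y - 1) - log(y + 4).


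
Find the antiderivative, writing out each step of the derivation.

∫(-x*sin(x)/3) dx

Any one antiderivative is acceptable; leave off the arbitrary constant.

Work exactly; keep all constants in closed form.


Step 1. Integrate ∫(-x*sin(x)/3) dx by parts with u = x, dv = (-sin(x)/3) dx, so v = cos(x)/3: now x*cos(x)/3 + ∫(-cos(x)/3) dx.
Step 2. Evaluate the standard form: now x*cos(x)/3 - sin(x)/3.
Answer: x*cos(x)/3 - sin(x)/3.


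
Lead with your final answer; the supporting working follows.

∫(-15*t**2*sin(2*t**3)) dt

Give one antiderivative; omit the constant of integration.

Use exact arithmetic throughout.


The answer is 5*cos(2*t**3)/2.
Step 1. Substitute u = t**3, turning ∫(-15*t**2*sin(2*t**3)) dt into ∫(-5*sin(2*u)) du: now ∫(-5*sin(2*u)) du.
Step 2. Evaluate the standard form: now 5*cos(2*u)/2.
Step 3. Substitute back u = t**3: now 5*cos(2*t**3)/2.
Answer: 5*cos(2*t**3)/2.


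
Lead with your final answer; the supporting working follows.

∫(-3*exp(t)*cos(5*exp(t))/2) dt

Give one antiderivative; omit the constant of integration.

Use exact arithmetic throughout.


The answer is -3*sin(5*exp(t))/10.
Step 1. Substitute u = exp(t), turning ∫(-3*exp(t)*cos(5*exp(t))/2) dt into ∫(-3*cos(5*u)/2) du: now ∫(-3*cos(5*u)/2) du.
Step 2. Evaluate the standard form: now -3*sin(5*u)/10.
Step 3. Substitute back u = exp(t): now -3*sin(5*exp(t))/10.
Answer: -3*sin(5*exp(t))/10.


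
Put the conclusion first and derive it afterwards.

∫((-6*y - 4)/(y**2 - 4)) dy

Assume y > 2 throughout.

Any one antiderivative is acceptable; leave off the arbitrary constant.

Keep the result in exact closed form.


The answer is -4*log(y - 2) - 2*log(y + 2).
Step 1. Decompose ∫((-6*y - 4)/(y**2 - 4)) dy by partial fractions, (-6*y - 4)/(y**2 - 4) = -2/(y + 2) - 4/(y - 2): now ∫(-4/(y - 2)) dy + ∫(-2/(y + 2)) dy.
Step 2. Evaluate the standard form [assuming y > 2]: now -4*log(y - 2) + ∫(-2/(y + 2)) dy.
Step 3. Evaluate the standard form [assuming y > -2]: now -4*log(y - 2) - 2*log(y + 2).
Answer: -4*log(y - 2) - 2*log(y + 2).


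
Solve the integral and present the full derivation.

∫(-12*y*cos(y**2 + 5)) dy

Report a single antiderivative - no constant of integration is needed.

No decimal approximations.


Step 1. Substitute u = y**2 + 5, turning ∫(-12*y*cos(y**2 + 5)) dy into ∫(-6*cos(u)) du: now ∫(-6*cos(u)) du.
Step 2. Evaluate the standard form: now -6*sin(u).
Step 3. Substitute back u = y**2 + 5: now -6*sin(y**2 + 5).
Answer: -6*sin(y**2 + 5).


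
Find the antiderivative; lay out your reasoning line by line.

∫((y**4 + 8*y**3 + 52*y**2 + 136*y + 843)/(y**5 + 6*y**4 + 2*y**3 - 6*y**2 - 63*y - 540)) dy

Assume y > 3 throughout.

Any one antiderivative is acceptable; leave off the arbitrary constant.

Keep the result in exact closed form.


Step 1. Decompose ∫((y**4 + 8*y**3 + 52*y**2 + 136*y + 843)/(y**5 + 6*y**4 + 2*y**3 - 6*y**2 - 63*y - 540)) dy by partial fractions, (y**4 + 8*y**3 + 52*y**2 + 136*y + 843)/(y**5 + 6*y**4 + 2*y**3 - 6*y**2 - 63*y - 540) = -4/(y**2 + 9) + 4/(y + 5) - 5/(y + 4) + 2/(y - 3): now ∫(2/(y - 3)) dy + ∫(-5/(y + 4)) dy + ∫(4/(y + 5)) dy + ∫(-4/(y**2 + 9)) dy.
Step 2. Evaluate the standard form [assuming y > -4]: now -5*log(y + 4) + ∫(2/(y - 3)) dy + ∫(4/(y + 5)) dy + ∫(-4/(y**2 + 9)) dy.
Step 3. Evaluate the standard form [assuming y > -5]: now -5*log(y + 4) + 4*log(y + 5) + ∫(2/(y - 3)) dy + ∫(-4/(y**2 + 9)) dy.
Step 4. Evaluate the standard form [assuming y > 3]: now 2*log(y - 3) - 5*log(y + 4) + 4*log(y + 5) + ∫(-4/(y**2 + 9)) dy.
Step 5. Evaluate the standard form: now 2*log(y - 3) - 5*log(y + 4) + 4*log(y + 5) - 4*atan(y/3)/3.
Answer: 2*log(y - 3) - 5*log(y + 4) + 4*log(y + 5) - 4*atan(y/3)/3.


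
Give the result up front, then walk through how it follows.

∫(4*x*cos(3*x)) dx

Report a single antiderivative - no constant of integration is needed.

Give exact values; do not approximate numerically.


The answer is 4*x*sin(3*x)/3 + 4*cos(3*x)/9.
Step 1. Integrate ∫(4*x*cos(3*x)) dx by parts with u = x, dv = (4*cos(3*x)) dx, so v = 4*sin(3*x)/3: now 4*x*sin(3*x)/3 + ∫(-4*sin(3*x)/3) dx.
Step 2. Evaluate the standard form: now 4*x*sin(3*x)/3 + 4*cos(3*x)/9.
Answer: 4*x*sin(3*x)/3 + 4*cos(3*x)/9.


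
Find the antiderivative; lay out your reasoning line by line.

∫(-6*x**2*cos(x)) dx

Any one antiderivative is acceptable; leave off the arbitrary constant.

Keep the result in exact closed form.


Step 1. Integrate ∫(-6*x**2*cos(x)) dx by parts with u = x**2, dv = (-6*cos(x)) dx, so v = -6*sin(x): now -6*x**2*sin(x) + ∫(12*x*sin(x)) dx.
Step 2. Integrate ∫(12*x*sin(x)) dx by parts with u = x, dv = (12*sin(x)) dx, so v = -12*cos(x): now -6*x**2*sin(x) - 12*x*cos(x) + ∫(12*cos(x)) dx.
Step 3. Evaluate the standard form: now -6*x**2*sin(x) - 12*x*cos(x) + 12*sin(x).
Answer: -6*x**2*sin(x) - 12*x*cos(x) + 12*sin(x).


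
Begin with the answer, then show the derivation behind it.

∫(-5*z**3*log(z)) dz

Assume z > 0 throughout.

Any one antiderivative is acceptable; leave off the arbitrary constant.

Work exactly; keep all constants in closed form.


The answer is -5*z**4*log(z)/4 + 5*z**4/16.
Step 1. Integrate ∫(-5*z**3*log(z)) dz by parts with u = log(z), dv = (-5*z**3) dz, so v = -5*z**4/4 [assuming z > 0]: now -5*z**4*log(z)/4 + ∫(5*z**3/4) dz.
Step 2. Evaluate the standard form: now -5*z**4*log(z)/4 + 5*z**4/16.
Answer: -5*z**4*log(z)/4 + 5*z**4/16.


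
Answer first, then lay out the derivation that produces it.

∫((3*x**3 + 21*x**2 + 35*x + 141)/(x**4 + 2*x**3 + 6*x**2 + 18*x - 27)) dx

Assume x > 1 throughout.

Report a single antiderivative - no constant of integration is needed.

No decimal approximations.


The answer is 5*log(x - 1) - 2*log(x + 3) + 4*atan(x/3)/3.
Step 1. Decompose ∫((3*x**3 + 21*x**2 + 35*x + 141)/(x**4 + 2*x**3 + 6*x**2 + 18*x - 27)) dx by partial fractions, (3*x**3 + 21*x**2 + 35*x + 141)/(x**4 + 2*x**3 + 6*x**2 + 18*x - 27) = 4/(x**2 + 9) - 2/(x + 3) + 5/(x - 1): now ∫(5/(x - 1)) dx + ∫(-2/(x + 3)) dx + ∫(4/(x**2 + 9)) dx.
Step 2. Evaluate the standard form [assuming x > -3]: now -2*log(x + 3) + ∫(5/(x - 1)) dx + ∫(4/(x**2 + 9)) dx.
Step 3. Evaluate the standard form [assuming x > 1]: now 5*log(x - 1) - 2*log(x + 3) + ∫(4/(x**2 + 9)) dx.
Step 4. Evaluate the standard form: now 5*log(x - 1) - 2*log(x + 3) + 4*atan(x/3)/3.
Answer: 5*log(x - 1) - 2*log(x + 3) + 4*atan(x/3)/3.


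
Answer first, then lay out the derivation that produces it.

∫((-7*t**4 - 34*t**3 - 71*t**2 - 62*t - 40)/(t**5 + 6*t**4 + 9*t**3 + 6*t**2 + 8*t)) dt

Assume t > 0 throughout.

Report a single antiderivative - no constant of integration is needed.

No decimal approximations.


The answer is -5*log(t) + 2*log(t + 2) - 4*log(t + 4) - 4*atan(t).
Step 1. Decompose ∫((-7*t**4 - 34*t**3 - 71*t**2 - 62*t - 40)/(t**5 + 6*t**4 + 9*t**3 + 6*t**2 + 8*t)) dt by partial fractions, (-7*t**4 - 34*t**3 - 71*t**2 - 62*t - 40)/(t**5 + 6*t**4 + 9*t**3 + 6*t**2 + 8*t) = -4/(t**2 + 1) - 4/(t + 4) + 2/(t + 2) - 5/t: now ∫(-5/t) dt + ∫(2/(t + 2)) dt + ∫(-4/(t + 4)) dt + ∫(-4/(t**2 + 1)) dt.
Step 2. Evaluate the standard form [assuming t > 0]: now -5*log(t) + ∫(2/(t + 2)) dt + ∫(-4/(t + 4)) dt + ∫(-4/(t**2 + 1)) dt.
Step 3. Evaluate the standard form [assuming t > -4]: now -5*log(t) - 4*log(t + 4) + ∫(2/(t + 2)) dt + ∫(-4/(t**2 + 1)) dt.
Step 4. Evaluate the standard form [assuming t > -2]: now -5*log(t) + 2*log(t + 2) - 4*log(t + 4) + ∫(-4/(t**2 + 1)) dt.
Step 5. Evaluate the standard form: now -5*log(t) + 2*log(t + 2) - 4*log(t + 4) - 4*atan(t).
Answer: -5*log(t) + 2*log(t + 2) - 4*log(t + 4) - 4*atan(t).


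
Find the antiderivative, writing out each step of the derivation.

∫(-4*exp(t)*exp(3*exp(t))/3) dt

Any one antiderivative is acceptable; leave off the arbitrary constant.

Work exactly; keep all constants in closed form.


Step 1. Substitute u = exp(t), turning ∫(-4*exp(t)*exp(3*exp(t))/3) dt into ∫(-4*exp(3*u)/3) du: now ∫(-4*exp(3*u)/3) du.
Step 2. Evaluate the standard form: now -4*exp(3*u)/9.
Step 3. Substitute back u = exp(t): now -4*exp(3*exp(t))/9.
Answer: -4*exp(3*exp(t))/9.


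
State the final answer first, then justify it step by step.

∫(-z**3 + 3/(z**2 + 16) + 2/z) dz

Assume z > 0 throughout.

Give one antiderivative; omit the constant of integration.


The answer is -z**4/4 + 2*log(z) + 3*atan(z/4)/4.
Step 1. Rewrite: now ∫(2/z) dz + ∫(-z**3) dz + ∫(3/(z**2 + 16)) dz.
Step 2. Evaluate the standard form: now -z**4/4 + ∫(2/z) dz + ∫(3/(z**2 + 16)) dz.
Step 3. Evaluate the standard form [assuming z > 0]: now -z**4/4 + 2*log(z) + ∫(3/(z**2 + 16)) dz.
Step 4. Evaluate the standard form: now -z**4/4 + 2*log(z) + 3*atan(z/4)/4.
Answer: -z**4/4 + 2*log(z) + 3*atan(z/4)/4.


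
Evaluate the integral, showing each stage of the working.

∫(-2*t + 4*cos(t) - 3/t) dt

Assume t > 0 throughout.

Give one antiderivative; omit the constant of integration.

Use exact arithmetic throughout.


Step 1. Rewrite: now ∫(-3/t) dt + ∫(-2*t) dt + ∫(4*cos(t)) dt.
Step 2. Evaluate the standard form: now 4*sin(t) + ∫(-3/t) dt + ∫(-2*t) dt.
Step 3. Evaluate the standard form [assuming t > 0]: now -3*log(t) + 4*sin(t) + ∫(-2*t) dt.
Step 4. Evaluate the standard form: now -t**2 - 3*log(t) + 4*sin(t).
Answer: -t**2 - 3*log(t) + 4*sin(t).


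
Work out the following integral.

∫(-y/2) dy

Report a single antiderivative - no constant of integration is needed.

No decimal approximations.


Answer: -y**2/4.


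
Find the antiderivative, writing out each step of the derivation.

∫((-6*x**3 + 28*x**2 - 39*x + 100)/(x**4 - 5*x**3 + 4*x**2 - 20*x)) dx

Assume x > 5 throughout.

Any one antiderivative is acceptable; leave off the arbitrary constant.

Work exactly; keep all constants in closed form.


Step 1. Decompose ∫((-6*x**3 + 28*x**2 - 39*x + 100)/(x**4 - 5*x**3 + 4*x**2 - 20*x)) dx by partial fractions, (-6*x**3 + 28*x**2 - 39*x + 100)/(x**4 - 5*x**3 + 4*x**2 - 20*x) = 3/(x**2 + 4) - 1/(x - 5) - 5/x: now ∫(-5/x) dx + ∫(-1/(x - 5)) dx + ∫(3/(x**2 + 4)) dx.
Step 2. Evaluate the standard form [assuming x > 0]: now -5*log(x) + ∫(-1/(x - 5)) dx + ∫(3/(x**2 + 4)) dx.
Step 3. Evaluate the standard form [assuming x > 5]: now -5*log(x) - log(x - 5) + ∫(3/(x**2 + 4)) dx.
Step 4. Evaluate the standard form: now -5*log(x) - log(x - 5) + 3*atan(x/2)/2.
Answer: -5*log(x) - log(x - 5) + 3*atan(x/2)/2.


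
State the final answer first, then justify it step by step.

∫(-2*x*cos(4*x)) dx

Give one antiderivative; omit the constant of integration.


The answer is -x*sin(4*x)/2 - cos(4*x)/8.
Step 1. Integrate ∫(-2*x*cos(4*x)) dx by parts with u = x, dv = (-2*cos(4*x)) dx, so v = -sin(4*x)/2: now -x*sin(4*x)/2 + ∫(sin(4*x)/2) dx.
Step 2. Evaluate the standard form: now -x*sin(4*x)/2 - cos(4*x)/8.
Answer: -x*sin(4*x)/2 - cos(4*x)/8.


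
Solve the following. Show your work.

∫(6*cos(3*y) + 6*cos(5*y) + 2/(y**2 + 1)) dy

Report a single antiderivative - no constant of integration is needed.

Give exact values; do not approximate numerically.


Step 1. Rewrite: now ∫(2/(y**2 + 1)) dy + ∫(6*cos(3*y)) dy + ∫(6*cos(5*y)) dy.
Step 2. Evaluate the standard form: now 2*sin(3*y) + ∫(2/(y**2 + 1)) dy + ∫(6*cos(5*y)) dy.
Step 3. Evaluate the standard form: now 2*sin(3*y) + 6*sin(5*y)/5 + ∫(2/(y**2 + 1)) dy.
Step 4. Evaluate the standard form: now 2*sin(3*y) + 6*sin(5*y)/5 + 2*atan(y).
Answer: 2*sin(3*y) + 6*sin(5*y)/5 + 2*atan(y).


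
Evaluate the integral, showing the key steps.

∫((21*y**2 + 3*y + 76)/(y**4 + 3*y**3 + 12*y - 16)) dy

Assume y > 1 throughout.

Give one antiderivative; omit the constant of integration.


Step 1. Decompose ∫((21*y**2 + 3*y + 76)/(y**4 + 3*y**3 + 12*y - 16)) dy by partial fractions, (21*y**2 + 3*y + 76)/(y**4 + 3*y**3 + 12*y - 16) = 1/(y**2 + 4) - 4/(y + 4) + 4/(y - 1): now ∫(4/(y - 1)) dy + ∫(-4/(y + 4)) dy + ∫(1/(y**2 + 4)) dy.
Step 2. Evaluate the standard form [assuming y > 1]: now 4*log(y - 1) + ∫(-4/(y + 4)) dy + ∫(1/(y**2 + 4)) dy.
Step 3. Evaluate the standard form [assuming y > -4]: now 4*log(y - 1) - 4*log(y + 4) + ∫(1/(y**2 + 4)) dy.
Step 4. Evaluate the standard form: now 4*log(y - 1) - 4*log(y + 4) + atan(y/2)/2.
Answer: 4*log(y - 1) - 4*log(y + 4) + atan(y/2)/2.


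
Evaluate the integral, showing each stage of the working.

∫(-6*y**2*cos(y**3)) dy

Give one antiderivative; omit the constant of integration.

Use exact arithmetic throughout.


Step 1. Substitute u = y**3, turning ∫(-6*y**2*cos(y**3)) dy into ∫(-2*cos(u)) du: now ∫(-2*cos(u)) du.
Step 2. Evaluate the standard form: now -2*sin(u).
Step 3. Substitute back u = y**3: now -2*sin(y**3).
Answer: -2*sin(y**3).


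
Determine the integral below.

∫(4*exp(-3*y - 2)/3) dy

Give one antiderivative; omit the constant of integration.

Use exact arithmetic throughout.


Answer: -4*exp(-3*y - 2)/9.


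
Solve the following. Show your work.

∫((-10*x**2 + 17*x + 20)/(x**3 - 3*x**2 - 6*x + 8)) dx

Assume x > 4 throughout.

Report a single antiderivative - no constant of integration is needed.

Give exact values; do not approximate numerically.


Step 1. Decompose ∫((-10*x**2 + 17*x + 20)/(x**3 - 3*x**2 - 6*x + 8)) dx by partial fractions, (-10*x**2 + 17*x + 20)/(x**3 - 3*x**2 - 6*x + 8) = -3/(x + 2) - 3/(x - 1) - 4/(x - 4): now ∫(-4/(x - 4)) dx + ∫(-3/(x - 1)) dx + ∫(-3/(x + 2)) dx.
Step 2. Evaluate the standard form [assuming x > -2]: now -3*log(x + 2) + ∫(-4/(x - 4)) dx + ∫(-3/(x - 1)) dx.
Step 3. Evaluate the standard form [assuming x > 1]: now -3*log(x - 1) - 3*log(x + 2) + ∫(-4/(x - 4)) dx.
Step 4. Evaluate the standard form [assuming x > 4]: now -4*log(x - 4) - 3*log(x - 1) - 3*log(x + 2).
Answer: -4*log(x - 4) - 3*log(x - 1) - 3*log(x + 2).


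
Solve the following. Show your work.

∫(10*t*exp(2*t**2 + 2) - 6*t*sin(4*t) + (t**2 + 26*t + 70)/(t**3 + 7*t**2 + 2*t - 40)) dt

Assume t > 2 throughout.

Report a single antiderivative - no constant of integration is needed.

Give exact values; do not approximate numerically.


Step 1. Rewrite: now ∫(10*t*exp(2*t**2 + 2)) dt + ∫(-6*t*sin(4*t)) dt + ∫((t**2 + 26*t + 70)/(t**3 + 7*t**2 + 2*t - 40)) dt.
Step 2. Decompose ∫((t**2 + 26*t + 70)/(t**3 + 7*t**2 + 2*t - 40)) dt by partial fractions, (t**2 + 26*t + 70)/(t**3 + 7*t**2 + 2*t - 40) = -5/(t + 5) + 3/(t + 4) + 3/(t - 2): now ∫(10*t*exp(2*t**2 + 2)) dt + ∫(-6*t*sin(4*t)) dt + ∫(3/(t - 2)) dt + ∫(3/(t + 4)) dt + ∫(-5/(t + 5)) dt.
Step 3. Evaluate the standard form [assuming t > 2]: now 3*log(t - 2) + ∫(10*t*exp(2*t**2 + 2)) dt + ∫(-6*t*sin(4*t)) dt + ∫(3/(t + 4)) dt + ∫(-5/(t + 5)) dt.
Step 4. Evaluate the standard form [assuming t > -5]: now 3*log(t - 2) - 5*log(t + 5) + ∫(10*t*exp(2*t**2 + 2)) dt + ∫(-6*t*sin(4*t)) dt + ∫(3/(t + 4)) dt.
Step 5. Evaluate the standard form [assuming t > -4]: now 3*log(t - 2) + 3*log(t + 4) - 5*log(t + 5) + ∫(10*t*exp(2*t**2 + 2)) dt + ∫(-6*t*sin(4*t)) dt.
Step 6. Integrate ∫(-6*t*sin(4*t)) dt by parts with u = t, dv = (-6*sin(4*t)) dt, so v = 3*cos(4*t)/2: now 3*t*cos(4*t)/2 + 3*log(t - 2) + 3*log(t + 4) - 5*log(t + 5) + ∫(10*t*exp(2*t**2 + 2)) dt + ∫(-3*cos(4*t)/2) dt.
Step 7. Evaluate the standard form: now 3*t*cos(4*t)/2 + 3*log(t - 2) + 3*log(t + 4) - 5*log(t + 5) - 3*sin(4*t)/8 + ∫(10*t*exp(2*t**2 + 2)) dt.
Step 8. Substitute u = t**2 + 1, turning ∫(10*t*exp(2*t**2 + 2)) dt into ∫(5*exp(2*u)) du: now 3*t*cos(4*t)/2 + 3*log(t - 2) + 3*log(t + 4) - 5*log(t + 5) - 3*sin(4*t)/8 + ∫(5*exp(2*u)) du.
Step 9. Evaluate the standard form: now 3*t*cos(4*t)/2 + 5*exp(2*u)/2 + 3*log(t - 2) + 3*log(t + 4) - 5*log(t + 5) - 3*sin(4*t)/8.
Step 10. Substitute back u = t**2 + 1: now 3*t*cos(4*t)/2 + 5*exp(2*t**2 + 2)/2 + 3*log(t - 2) + 3*log(t + 4) - 5*log(t + 5) - 3*sin(4*t)/8.
Answer: 3*t*cos(4*t)/2 + 5*exp(2*t**2 + 2)/2 + 3*log(t - 2) + 3*log(t + 4) - 5*log(t + 5) - 3*sin(4*t)/8.


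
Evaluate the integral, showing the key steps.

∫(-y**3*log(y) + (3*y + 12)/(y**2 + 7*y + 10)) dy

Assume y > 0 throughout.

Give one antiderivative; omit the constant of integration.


Step 1. Rewrite: now ∫(-y**3*log(y)) dy + ∫((3*y + 12)/(y**2 + 7*y + 10)) dy.
Step 2. Decompose ∫((3*y + 12)/(y**2 + 7*y + 10)) dy by partial fractions, (3*y + 12)/(y**2 + 7*y + 10) = 1/(y + 5) + 2/(y + 2): now ∫(-y**3*log(y)) dy + ∫(2/(y + 2)) dy + ∫(1/(y + 5)) dy.
Step 3. Evaluate the standard form [assuming y > -2]: now 2*log(y + 2) + ∫(-y**3*log(y)) dy + ∫(1/(y + 5)) dy.
Step 4. Evaluate the standard form [assuming y > -5]: now 2*log(y + 2) + log(y + 5) + ∫(-y**3*log(y)) dy.
Step 5. Integrate ∫(-y**3*log(y)) dy by parts with u = log(y), dv = (-y**3) dy, so v = -y**4/4 [assuming y > 0]: now -y**4*log(y)/4 + 2*log(y + 2) + log(y + 5) + ∫(y**3/4) dy.
Step 6. Evaluate the standard form: now -y**4*log(y)/4 + y**4/16 + 2*log(y + 2) + log(y + 5).
Answer: -y**4*log(y)/4 + y**4/16 + 2*log(y + 2) + log(y + 5).


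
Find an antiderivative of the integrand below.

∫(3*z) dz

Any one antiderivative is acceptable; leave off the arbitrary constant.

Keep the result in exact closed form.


Answer: 3*z**2/2.


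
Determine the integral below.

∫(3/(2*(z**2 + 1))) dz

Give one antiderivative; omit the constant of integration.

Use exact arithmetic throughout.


Answer: 3*atan(z)/2.


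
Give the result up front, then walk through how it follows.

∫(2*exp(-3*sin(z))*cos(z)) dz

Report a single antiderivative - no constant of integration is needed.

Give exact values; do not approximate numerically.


The answer is -2*exp(-3*sin(z))/3.
Step 1. Substitute u = sin(z), turning ∫(2*exp(-3*sin(z))*cos(z)) dz into ∫(2*exp(-3*u)) du: now ∫(2*exp(-3*u)) du.
Step 2. Evaluate the standard form: now -2*exp(-3*u)/3.
Step 3. Substitute back u = sin(z): now -2*exp(-3*sin(z))/3.
Answer: -2*exp(-3*sin(z))/3.


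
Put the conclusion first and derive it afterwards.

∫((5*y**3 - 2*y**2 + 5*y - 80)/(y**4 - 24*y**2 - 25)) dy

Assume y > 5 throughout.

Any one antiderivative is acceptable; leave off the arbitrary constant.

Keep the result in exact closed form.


The answer is 2*log(y - 5) + 3*log(y + 5) + 3*atan(y).
Step 1. Decompose ∫((5*y**3 - 2*y**2 + 5*y - 80)/(y**4 - 24*y**2 - 25)) dy by partial fractions, (5*y**3 - 2*y**2 + 5*y - 80)/(y**4 - 24*y**2 - 25) = 3/(y**2 + 1) + 3/(y + 5) + 2/(y - 5): now ∫(2/(y - 5)) dy + ∫(3/(y + 5)) dy + ∫(3/(y**2 + 1)) dy.
Step 2. Evaluate the standard form [assuming y > -5]: now 3*log(y + 5) + ∫(2/(y - 5)) dy + ∫(3/(y**2 + 1)) dy.
Step 3. Evaluate the standard form [assuming y > 5]: now 2*log(y - 5) + 3*log(y + 5) + ∫(3/(y**2 + 1)) dy.
Step 4. Evaluate the standard form: now 2*log(y - 5) + 3*log(y + 5) + 3*atan(y).
Answer: 2*log(y - 5) + 3*log(y + 5) + 3*atan(y).


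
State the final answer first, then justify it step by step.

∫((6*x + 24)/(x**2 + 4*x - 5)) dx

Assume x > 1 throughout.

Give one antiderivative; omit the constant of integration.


The answer is 5*log(x - 1) + log(x + 5).
Step 1. Decompose ∫((6*x + 24)/(x**2 + 4*x - 5)) dx by partial fractions, (6*x + 24)/(x**2 + 4*x - 5) = 1/(x + 5) + 5/(x - 1): now ∫(5/(x - 1)) dx + ∫(1/(x + 5)) dx.
Step 2. Evaluate the standard form [assuming x > -5]: now log(x + 5) + ∫(5/(x - 1)) dx.
Step 3. Evaluate the standard form [assuming x > 1]: now 5*log(x - 1) + log(x + 5).
Answer: 5*log(x - 1) + log(x + 5).


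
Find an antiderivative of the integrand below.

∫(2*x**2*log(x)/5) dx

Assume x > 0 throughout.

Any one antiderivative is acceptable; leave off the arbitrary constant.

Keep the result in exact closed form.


Answer: 2*x**3*log(x)/15 - 2*x**3/45.


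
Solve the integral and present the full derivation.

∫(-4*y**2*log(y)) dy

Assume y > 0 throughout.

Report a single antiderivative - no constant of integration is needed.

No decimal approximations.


Step 1. Integrate ∫(-4*y**2*log(y)) dy by parts with u = log(y), dv = (-4*y**2) dy, so v = -4*y**3/3 [assuming y > 0]: now -4*y**3*log(y)/3 + ∫(4*y**2/3) dy.
Step 2. Evaluate the standard form: now -4*y**3*log(y)/3 + 4*y**3/9.
Answer: -4*y**3*log(y)/3 + 4*y**3/9.


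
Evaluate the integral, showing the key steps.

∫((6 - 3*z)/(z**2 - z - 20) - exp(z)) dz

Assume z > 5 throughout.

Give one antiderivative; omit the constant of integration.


Step 1. Rewrite: now ∫((6 - 3*z)/(z**2 - z - 20)) dz + ∫(-exp(z)) dz.
Step 2. Decompose ∫((6 - 3*z)/(z**2 - z - 20)) dz by partial fractions, (6 - 3*z)/(z**2 - z - 20) = -2/(z + 4) - 1/(z - 5): now ∫(-1/(z - 5)) dz + ∫(-2/(z + 4)) dz + ∫(-exp(z)) dz.
Step 3. Evaluate the standard form [assuming z > 5]: now -log(z - 5) + ∫(-2/(z + 4)) dz + ∫(-exp(z)) dz.
Step 4. Evaluate the standard form [assuming z > -4]: now -log(z - 5) - 2*log(z + 4) + ∫(-exp(z)) dz.
Step 5. Evaluate the standard form: now -exp(z) - log(z - 5) - 2*log(z + 4).
Answer: -exp(z) - log(z - 5) - 2*log(z + 4).


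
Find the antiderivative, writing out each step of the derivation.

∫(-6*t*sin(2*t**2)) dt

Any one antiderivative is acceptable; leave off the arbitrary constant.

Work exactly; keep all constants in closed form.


Step 1. Substitute u = t**2, turning ∫(-6*t*sin(2*t**2)) dt into ∫(-3*sin(2*u)) du: now ∫(-3*sin(2*u)) du.
Step 2. Evaluate the standard form: now 3*cos(2*u)/2.
Step 3. Substitute back u = t**2: now 3*cos(2*t**2)/2.
Answer: 3*cos(2*t**2)/2.


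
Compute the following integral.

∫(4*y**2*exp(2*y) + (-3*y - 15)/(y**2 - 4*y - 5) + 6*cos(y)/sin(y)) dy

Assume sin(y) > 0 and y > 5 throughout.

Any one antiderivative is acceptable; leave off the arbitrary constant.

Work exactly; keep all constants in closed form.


Answer: 2*y**2*exp(2*y) - 2*y*exp(2*y) + exp(2*y) - 5*log(y - 5) + 2*log(y + 1) + 6*log(sin(y)).


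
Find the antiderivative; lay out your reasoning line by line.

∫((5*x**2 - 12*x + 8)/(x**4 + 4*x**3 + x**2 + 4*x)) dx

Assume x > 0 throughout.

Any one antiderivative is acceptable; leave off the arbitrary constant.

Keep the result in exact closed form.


Step 1. Decompose ∫((5*x**2 - 12*x + 8)/(x**4 + 4*x**3 + x**2 + 4*x)) dx by partial fractions, (5*x**2 - 12*x + 8)/(x**4 + 4*x**3 + x**2 + 4*x) = -3/(x**2 + 1) - 2/(x + 4) + 2/x: now ∫(2/x) dx + ∫(-2/(x + 4)) dx + ∫(-3/(x**2 + 1)) dx.
Step 2. Evaluate the standard form [assuming x > 0]: now 2*log(x) + ∫(-2/(x + 4)) dx + ∫(-3/(x**2 + 1)) dx.
Step 3. Evaluate the standard form [assuming x > -4]: now 2*log(x) - 2*log(x + 4) + ∫(-3/(x**2 + 1)) dx.
Step 4. Evaluate the standard form: now 2*log(x) - 2*log(x + 4) - 3*atan(x).
Answer: 2*log(x) - 2*log(x + 4) - 3*atan(x).


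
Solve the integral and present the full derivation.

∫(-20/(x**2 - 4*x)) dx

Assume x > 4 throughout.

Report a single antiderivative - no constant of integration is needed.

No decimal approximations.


Step 1. Decompose ∫(-20/(x**2 - 4*x)) dx by partial fractions, -20/(x**2 - 4*x) = -5/(x - 4) + 5/x: now ∫(5/x) dx + ∫(-5/(x - 4)) dx.
Step 2. Evaluate the standard form [assuming x > 4]: now -5*log(x - 4) + ∫(5/x) dx.
Step 3. Evaluate the standard form [assuming x > 0]: now 5*log(x) - 5*log(x - 4).
Answer: 5*log(x) - 5*log(x - 4).


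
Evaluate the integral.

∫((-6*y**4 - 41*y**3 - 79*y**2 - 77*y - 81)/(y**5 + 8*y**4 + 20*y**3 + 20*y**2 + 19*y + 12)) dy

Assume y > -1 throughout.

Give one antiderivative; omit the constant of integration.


Answer: -4*log(y + 1) - 3*log(y + 3) + log(y + 4) - 2*atan(y).


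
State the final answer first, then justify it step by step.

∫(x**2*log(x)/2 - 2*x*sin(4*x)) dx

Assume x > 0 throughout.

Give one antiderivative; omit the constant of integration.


The answer is x**3*log(x)/6 - x**3/18 + x*cos(4*x)/2 - sin(4*x)/8.
Step 1. Rewrite: now ∫(-2*x*sin(4*x)) dx + ∫(x**2*log(x)/2) dx.
Step 2. Integrate ∫(x**2*log(x)/2) dx by parts with u = log(x), dv = (x**2/2) dx, so v = x**3/6 [assuming x > 0]: now x**3*log(x)/6 + ∫(-x**2/6) dx + ∫(-2*x*sin(4*x)) dx.
Step 3. Evaluate the standard form: now x**3*log(x)/6 - x**3/18 + ∫(-2*x*sin(4*x)) dx.
Step 4. Integrate ∫(-2*x*sin(4*x)) dx by parts with u = x, dv = (-2*sin(4*x)) dx, so v = cos(4*x)/2: now x**3*log(x)/6 - x**3/18 + x*cos(4*x)/2 + ∫(-cos(4*x)/2) dx.
Step 5. Evaluate the standard form: now x**3*log(x)/6 - x**3/18 + x*cos(4*x)/2 - sin(4*x)/8.
Answer: x**3*log(x)/6 - x**3/18 + x*cos(4*x)/2 - sin(4*x)/8.


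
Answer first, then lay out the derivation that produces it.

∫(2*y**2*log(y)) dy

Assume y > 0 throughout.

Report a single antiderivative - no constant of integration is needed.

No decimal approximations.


The answer is 2*y**3*log(y)/3 - 2*y**3/9.
Step 1. Integrate ∫(2*y**2*log(y)) dy by parts with u = log(y), dv = (2*y**2) dy, so v = 2*y**3/3 [assuming y > 0]: now 2*y**3*log(y)/3 + ∫(-2*y**2/3) dy.
Step 2. Evaluate the standard form: now 2*y**3*log(y)/3 - 2*y**3/9.
Answer: 2*y**3*log(y)/3 - 2*y**3/9.


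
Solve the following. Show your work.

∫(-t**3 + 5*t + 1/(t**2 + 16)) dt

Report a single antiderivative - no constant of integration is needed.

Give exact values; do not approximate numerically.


Step 1. Rewrite: now ∫(5*t) dt + ∫(-t**3) dt + ∫(1/(t**2 + 16)) dt.
Step 2. Evaluate the standard form: now atan(t/4)/4 + ∫(5*t) dt + ∫(-t**3) dt.
Step 3. Evaluate the standard form: now -t**4/4 + atan(t/4)/4 + ∫(5*t) dt.
Step 4. Evaluate the standard form: now -t**4/4 + 5*t**2/2 + atan(t/4)/4.
Answer: -t**4/4 + 5*t**2/2 + atan(t/4)/4.


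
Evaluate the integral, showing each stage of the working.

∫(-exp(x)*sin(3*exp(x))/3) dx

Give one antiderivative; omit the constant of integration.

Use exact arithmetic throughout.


Step 1. Substitute u = exp(x), turning ∫(-exp(x)*sin(3*exp(x))/3) dx into ∫(-sin(3*u)/3) du: now ∫(-sin(3*u)/3) du.
Step 2. Evaluate the standard form: now cos(3*u)/9.
Step 3. Substitute back u = exp(x): now cos(3*exp(x))/9.
Answer: cos(3*exp(x))/9.


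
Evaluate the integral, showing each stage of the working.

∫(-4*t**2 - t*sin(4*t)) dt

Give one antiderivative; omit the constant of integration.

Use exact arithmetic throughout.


Step 1. Rewrite: now ∫(-4*t**2) dt + ∫(-t*sin(4*t)) dt.
Step 2. Evaluate the standard form: now -4*t**3/3 + ∫(-t*sin(4*t)) dt.
Step 3. Integrate ∫(-t*sin(4*t)) dt by parts with u = t, dv = (-sin(4*t)) dt, so v = cos(4*t)/4: now -4*t**3/3 + t*cos(4*t)/4 + ∫(-cos(4*t)/4) dt.
Step 4. Evaluate the standard form: now -4*t**3/3 + t*cos(4*t)/4 - sin(4*t)/16.
Answer: -4*t**3/3 + t*cos(4*t)/4 - sin(4*t)/16.


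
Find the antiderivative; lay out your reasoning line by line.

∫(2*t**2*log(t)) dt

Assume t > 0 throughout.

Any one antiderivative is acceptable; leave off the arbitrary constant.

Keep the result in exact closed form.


Step 1. Integrate ∫(2*t**2*log(t)) dt by parts with u = log(t), dv = (2*t**2) dt, so v = 2*t**3/3 [assuming t > 0]: now 2*t**3*log(t)/3 + ∫(-2*t**2/3) dt.
Step 2. Evaluate the standard form: now 2*t**3*log(t)/3 - 2*t**3/9.
Answer: 2*t**3*log(t)/3 - 2*t**3/9.


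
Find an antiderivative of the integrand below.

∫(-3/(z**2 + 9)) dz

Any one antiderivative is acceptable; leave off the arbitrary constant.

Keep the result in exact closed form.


Answer: -atan(z/3).


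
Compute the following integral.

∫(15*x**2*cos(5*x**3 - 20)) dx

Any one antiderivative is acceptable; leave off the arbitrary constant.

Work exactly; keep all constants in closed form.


Answer: sin(5*x**3 - 20).


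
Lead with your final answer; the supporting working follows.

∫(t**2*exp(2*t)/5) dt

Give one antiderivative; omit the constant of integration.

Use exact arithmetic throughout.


The answer is t**2*exp(2*t)/10 - t*exp(2*t)/10 + exp(2*t)/20.
Step 1. Integrate ∫(t**2*exp(2*t)/5) dt by parts with u = t**2, dv = (exp(2*t)/5) dt, so v = exp(2*t)/10: now t**2*exp(2*t)/10 + ∫(-t*exp(2*t)/5) dt.
Step 2. Integrate ∫(-t*exp(2*t)/5) dt by parts with u = t, dv = (-exp(2*t)/5) dt, so v = -exp(2*t)/10: now t**2*exp(2*t)/10 - t*exp(2*t)/10 + ∫(exp(2*t)/10) dt.
Step 3. Evaluate the standard form: now t**2*exp(2*t)/10 - t*exp(2*t)/10 + exp(2*t)/20.
Answer: t**2*exp(2*t)/10 - t*exp(2*t)/10 + exp(2*t)/20.


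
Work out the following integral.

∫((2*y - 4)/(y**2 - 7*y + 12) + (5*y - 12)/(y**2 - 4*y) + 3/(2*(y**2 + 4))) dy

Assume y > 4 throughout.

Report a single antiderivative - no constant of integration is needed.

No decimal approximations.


Answer: 3*log(y) + 6*log(y - 4) - 2*log(y - 3) + 3*atan(y/2)/4.


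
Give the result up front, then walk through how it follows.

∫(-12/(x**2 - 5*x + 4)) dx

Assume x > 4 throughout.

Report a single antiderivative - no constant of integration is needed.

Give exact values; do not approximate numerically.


The answer is -4*log(x - 4) + 4*log(x - 1).
Step 1. Decompose ∫(-12/(x**2 - 5*x + 4)) dx by partial fractions, -12/(x**2 - 5*x + 4) = 4/(x - 1) - 4/(x - 4): now ∫(-4/(x - 4)) dx + ∫(4/(x - 1)) dx.
Step 2. Evaluate the standard form [assuming x > 4]: now -4*log(x - 4) + ∫(4/(x - 1)) dx.
Step 3. Evaluate the standard form [assuming x > 1]: now -4*log(x - 4) + 4*log(x - 1).
Answer: -4*log(x - 4) + 4*log(x - 1).


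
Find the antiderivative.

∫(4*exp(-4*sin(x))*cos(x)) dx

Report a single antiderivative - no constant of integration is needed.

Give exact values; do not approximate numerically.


Answer: -exp(-4*sin(x)).


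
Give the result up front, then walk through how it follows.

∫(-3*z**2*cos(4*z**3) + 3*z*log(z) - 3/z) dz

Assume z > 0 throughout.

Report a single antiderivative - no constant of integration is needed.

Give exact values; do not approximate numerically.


The answer is 3*z**2*log(z)/2 - 3*z**2/4 - 3*log(z) - sin(4*z**3)/4.
Step 1. Rewrite: now ∫(-3/z) dz + ∫(3*z*log(z)) dz + ∫(-3*z**2*cos(4*z**3)) dz.
Step 2. Integrate ∫(3*z*log(z)) dz by parts with u = log(z), dv = (3*z) dz, so v = 3*z**2/2 [assuming z > 0]: now 3*z**2*log(z)/2 + ∫(-3/z) dz + ∫(-3*z/2) dz + ∫(-3*z**2*cos(4*z**3)) dz.
Step 3. Evaluate the standard form: now 3*z**2*log(z)/2 - 3*z**2/4 + ∫(-3/z) dz + ∫(-3*z**2*cos(4*z**3)) dz.
Step 4. Substitute u = z**3, turning ∫(-3*z**2*cos(4*z**3)) dz into ∫(-cos(4*u)) du: now 3*z**2*log(z)/2 - 3*z**2/4 + ∫(-3/z) dz + ∫(-cos(4*u)) du.
Step 5. Evaluate the standard form: now 3*z**2*log(z)/2 - 3*z**2/4 - sin(4*u)/4 + ∫(-3/z) dz.
Step 6. Substitute back u = z**3: now 3*z**2*log(z)/2 - 3*z**2/4 - sin(4*z**3)/4 + ∫(-3/z) dz.
Step 7. Evaluate the standard form [assuming z > 0]: now 3*z**2*log(z)/2 - 3*z**2/4 - 3*log(z) - sin(4*z**3)/4.
Answer: 3*z**2*log(z)/2 - 3*z**2/4 - 3*log(z) - sin(4*z**3)/4.


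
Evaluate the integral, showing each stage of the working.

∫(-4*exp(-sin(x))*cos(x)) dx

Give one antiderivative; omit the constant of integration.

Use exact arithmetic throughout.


Step 1. Substitute u = sin(x), turning ∫(-4*exp(-sin(x))*cos(x)) dx into ∫(-4*exp(-u)) du: now ∫(-4*exp(-u)) du.
Step 2. Evaluate the standard form: now 4*exp(-u).
Step 3. Substitute back u = sin(x): now 4*exp(-sin(x)).
Answer: 4*exp(-sin(x)).
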